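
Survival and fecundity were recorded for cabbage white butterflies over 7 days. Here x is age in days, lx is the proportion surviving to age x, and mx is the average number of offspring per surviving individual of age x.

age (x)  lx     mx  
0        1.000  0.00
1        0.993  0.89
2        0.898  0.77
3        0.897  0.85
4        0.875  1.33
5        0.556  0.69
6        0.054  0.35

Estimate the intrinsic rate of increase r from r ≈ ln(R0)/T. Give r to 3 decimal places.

0.473

R0 = Σ lx·mx = 0 + 0.88377 + 0.69146 + 0.76245 + 1.16375 + 0.38364 + 0.0189 = 3.90397
Σ x·lx·mx = 11.24064; T = 11.24064/3.90397 = 2.87928…
r ≈ ln(R0)/T = ln(3.90397)/2.87928… = 0.47303… → 0.473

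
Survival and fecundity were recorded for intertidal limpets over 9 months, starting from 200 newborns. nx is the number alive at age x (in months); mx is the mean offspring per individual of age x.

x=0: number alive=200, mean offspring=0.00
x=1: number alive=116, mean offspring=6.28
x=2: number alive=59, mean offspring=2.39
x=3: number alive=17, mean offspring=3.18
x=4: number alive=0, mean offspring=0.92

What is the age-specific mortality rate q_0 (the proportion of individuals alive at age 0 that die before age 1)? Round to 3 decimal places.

0.420

lx = nx/n0 = nx/200: 1, 0.58, 0.295, 0.085, 0
q_0 = (l_0 − l_1) / l_0 = (1 − 0.58) / 1
     = 0.42 / 1 = 0.42 → 0.420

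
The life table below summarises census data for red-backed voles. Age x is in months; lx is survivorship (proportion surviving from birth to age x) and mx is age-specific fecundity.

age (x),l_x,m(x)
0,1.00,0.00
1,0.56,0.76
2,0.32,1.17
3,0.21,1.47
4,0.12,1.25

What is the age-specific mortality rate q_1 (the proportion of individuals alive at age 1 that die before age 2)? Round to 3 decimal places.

0.429

q_1 = (l_1 − l_2) / l_1 = (0.56 − 0.32) / 0.56
     = 0.24 / 0.56 = 0.428571… → 0.429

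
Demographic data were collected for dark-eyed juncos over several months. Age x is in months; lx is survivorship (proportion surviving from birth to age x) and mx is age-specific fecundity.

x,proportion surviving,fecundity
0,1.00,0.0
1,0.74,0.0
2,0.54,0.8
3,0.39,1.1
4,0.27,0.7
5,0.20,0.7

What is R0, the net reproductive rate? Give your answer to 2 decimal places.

lx·mx by age: 0, 0, 0.432, 0.429, 0.189, 0.14
R0 = Σ lx·mx = 1.19 → 1.19

1.19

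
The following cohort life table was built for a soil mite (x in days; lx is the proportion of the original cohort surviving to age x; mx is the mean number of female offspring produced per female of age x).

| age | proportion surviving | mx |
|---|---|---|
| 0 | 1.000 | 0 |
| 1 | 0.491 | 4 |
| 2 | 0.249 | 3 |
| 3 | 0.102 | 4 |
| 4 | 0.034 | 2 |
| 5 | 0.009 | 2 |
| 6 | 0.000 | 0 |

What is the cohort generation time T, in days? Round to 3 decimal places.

lx·mx: 0, 1.964, 0.747, 0.408, 0.068, 0.018, 0 → R0 = 3.205
x·lx·mx: 0, 1.964, 1.494, 1.224, 0.272, 0.09, 0 → Σ = 5.044
T = 5.044 / 3.205 = 1.573791… → 1.574

1.574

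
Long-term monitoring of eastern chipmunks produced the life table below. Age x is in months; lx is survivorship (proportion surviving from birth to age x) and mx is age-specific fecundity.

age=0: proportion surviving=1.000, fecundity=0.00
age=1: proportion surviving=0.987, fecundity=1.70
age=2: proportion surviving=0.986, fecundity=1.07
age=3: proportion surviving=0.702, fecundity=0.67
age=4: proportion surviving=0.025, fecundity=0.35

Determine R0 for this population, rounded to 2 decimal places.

3.21

lx·mx by age: 0, 1.6779, 1.05502, 0.47034, 0.00875
R0 = Σ lx·mx = 3.21201 → 3.21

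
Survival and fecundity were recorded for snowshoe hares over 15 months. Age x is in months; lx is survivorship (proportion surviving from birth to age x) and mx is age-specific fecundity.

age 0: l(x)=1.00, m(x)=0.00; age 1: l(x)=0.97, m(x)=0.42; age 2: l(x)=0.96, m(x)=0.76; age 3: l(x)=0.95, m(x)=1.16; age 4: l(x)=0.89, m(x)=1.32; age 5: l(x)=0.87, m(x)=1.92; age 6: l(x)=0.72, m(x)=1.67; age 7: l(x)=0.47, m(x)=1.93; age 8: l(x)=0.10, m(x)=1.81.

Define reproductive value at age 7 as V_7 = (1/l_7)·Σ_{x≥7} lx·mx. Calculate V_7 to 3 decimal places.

lx·mx for x ≥ 7: 0.9071, 0.181 → sum = 1.0881
V_7 = 1.0881 / l_7 = 1.0881 / 0.47 = 2.315106… → 2.315

2.315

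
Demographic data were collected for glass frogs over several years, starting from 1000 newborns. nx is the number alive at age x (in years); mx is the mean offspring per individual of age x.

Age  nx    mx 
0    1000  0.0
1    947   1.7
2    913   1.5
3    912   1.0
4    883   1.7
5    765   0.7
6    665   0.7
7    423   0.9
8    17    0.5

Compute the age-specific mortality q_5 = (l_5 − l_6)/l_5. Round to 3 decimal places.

lx = nx/n0 = nx/1000: 1, 0.947, 0.913, 0.912, 0.883, 0.765, 0.665, 0.423, 0.017
q_5 = (l_5 − l_6) / l_5 = (0.765 − 0.665) / 0.765
     = 0.1 / 0.765 = 0.130719… → 0.131

0.131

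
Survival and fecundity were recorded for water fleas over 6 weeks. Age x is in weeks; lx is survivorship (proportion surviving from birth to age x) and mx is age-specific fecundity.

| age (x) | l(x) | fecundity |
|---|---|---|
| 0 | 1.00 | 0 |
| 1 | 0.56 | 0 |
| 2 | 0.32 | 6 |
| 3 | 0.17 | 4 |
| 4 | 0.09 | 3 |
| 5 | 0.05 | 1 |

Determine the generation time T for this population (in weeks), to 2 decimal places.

lx·mx: 0, 0, 1.92, 0.68, 0.27, 0.05 → R0 = 2.92
x·lx·mx: 0, 0, 3.84, 2.04, 1.08, 0.25 → Σ = 7.21
T = 7.21 / 2.92 = 2.469178… → 2.47

2.47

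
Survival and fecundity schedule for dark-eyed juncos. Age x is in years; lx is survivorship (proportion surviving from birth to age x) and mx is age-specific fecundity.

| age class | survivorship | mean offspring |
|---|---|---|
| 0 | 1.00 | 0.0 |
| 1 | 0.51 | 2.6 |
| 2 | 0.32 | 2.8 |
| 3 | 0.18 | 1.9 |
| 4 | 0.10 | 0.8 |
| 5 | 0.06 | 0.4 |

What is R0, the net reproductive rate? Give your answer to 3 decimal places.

lx·mx by age: 0, 1.326, 0.896, 0.342, 0.08, 0.024
R0 = Σ lx·mx = 2.668 → 2.668

2.668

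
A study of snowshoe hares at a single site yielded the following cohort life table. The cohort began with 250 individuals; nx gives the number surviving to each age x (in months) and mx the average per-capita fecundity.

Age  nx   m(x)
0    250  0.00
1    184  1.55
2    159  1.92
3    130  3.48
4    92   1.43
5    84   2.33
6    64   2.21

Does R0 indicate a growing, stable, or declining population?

growing

lx = nx/n0 = nx/250: 1, 0.736, 0.636, 0.52, 0.368, 0.336, 0.256
R0 = Σ lx·mx = 0 + 1.1408 + 1.22112 + 1.8096 + 0.52624 + 0.78288 + 0.56576 = 6.0464
R0 > 1, so the population is growing.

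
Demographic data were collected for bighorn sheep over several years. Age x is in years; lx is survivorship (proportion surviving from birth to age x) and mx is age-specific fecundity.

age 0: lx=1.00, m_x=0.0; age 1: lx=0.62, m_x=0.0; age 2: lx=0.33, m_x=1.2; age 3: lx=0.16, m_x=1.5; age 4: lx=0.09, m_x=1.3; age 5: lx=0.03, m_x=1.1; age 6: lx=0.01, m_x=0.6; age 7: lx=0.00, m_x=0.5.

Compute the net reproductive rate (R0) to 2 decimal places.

0.79

lx·mx by age: 0, 0, 0.396, 0.24, 0.117, 0.033, 0.006, 0
R0 = Σ lx·mx = 0.792 → 0.79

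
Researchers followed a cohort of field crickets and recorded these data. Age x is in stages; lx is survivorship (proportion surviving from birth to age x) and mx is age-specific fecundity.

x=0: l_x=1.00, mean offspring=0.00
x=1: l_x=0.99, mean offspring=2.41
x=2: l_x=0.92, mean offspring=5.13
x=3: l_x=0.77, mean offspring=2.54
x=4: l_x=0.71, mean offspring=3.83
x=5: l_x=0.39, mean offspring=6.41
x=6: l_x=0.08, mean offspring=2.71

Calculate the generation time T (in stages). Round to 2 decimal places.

2.92

lx·mx: 0, 2.3859, 4.7196, 1.9558, 2.7193, 2.4999, 0.2168 → R0 = 14.4973
x·lx·mx: 0, 2.3859, 9.4392, 5.8674, 10.8772, 12.4995, 1.3008 → Σ = 42.37
T = 42.37 / 14.4973 = 2.922613… → 2.92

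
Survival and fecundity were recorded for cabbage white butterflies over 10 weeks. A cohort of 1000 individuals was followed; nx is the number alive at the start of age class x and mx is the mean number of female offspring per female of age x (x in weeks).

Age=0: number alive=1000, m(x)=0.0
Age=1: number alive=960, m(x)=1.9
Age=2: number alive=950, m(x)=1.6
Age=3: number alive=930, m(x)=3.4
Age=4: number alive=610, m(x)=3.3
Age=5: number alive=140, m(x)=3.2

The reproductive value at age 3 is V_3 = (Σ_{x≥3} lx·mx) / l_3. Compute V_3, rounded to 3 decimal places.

lx = nx/n0 = nx/1000: 1, 0.96, 0.95, 0.93, 0.61, 0.14
lx·mx for x ≥ 3: 3.162, 2.013, 0.448 → sum = 5.623
V_3 = 5.623 / l_3 = 5.623 / 0.93 = 6.046237… → 6.046

6.046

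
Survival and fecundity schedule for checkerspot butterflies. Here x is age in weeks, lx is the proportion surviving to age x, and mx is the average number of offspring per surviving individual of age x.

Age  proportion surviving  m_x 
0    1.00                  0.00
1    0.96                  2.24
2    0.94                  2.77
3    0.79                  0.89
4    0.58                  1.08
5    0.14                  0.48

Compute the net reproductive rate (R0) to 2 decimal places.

lx·mx by age: 0, 2.1504, 2.6038, 0.7031, 0.6264, 0.0672
R0 = Σ lx·mx = 6.1509 → 6.15

6.15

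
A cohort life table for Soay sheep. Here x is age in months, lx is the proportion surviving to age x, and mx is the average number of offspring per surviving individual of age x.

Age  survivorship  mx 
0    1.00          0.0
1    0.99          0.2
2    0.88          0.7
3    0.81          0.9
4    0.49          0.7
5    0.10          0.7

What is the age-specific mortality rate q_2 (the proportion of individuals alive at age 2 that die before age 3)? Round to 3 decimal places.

q_2 = (l_2 − l_3) / l_2 = (0.88 − 0.81) / 0.88
     = 0.07 / 0.88 = 0.079545… → 0.080

0.080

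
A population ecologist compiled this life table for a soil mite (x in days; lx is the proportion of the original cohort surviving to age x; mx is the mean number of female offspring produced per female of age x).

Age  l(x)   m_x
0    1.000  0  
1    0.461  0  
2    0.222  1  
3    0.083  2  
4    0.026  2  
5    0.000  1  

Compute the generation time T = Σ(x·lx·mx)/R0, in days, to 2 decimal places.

2.61

lx·mx: 0, 0, 0.222, 0.166, 0.052, 0 → R0 = 0.44
x·lx·mx: 0, 0, 0.444, 0.498, 0.208, 0 → Σ = 1.15
T = 1.15 / 0.44 = 2.613636… → 2.61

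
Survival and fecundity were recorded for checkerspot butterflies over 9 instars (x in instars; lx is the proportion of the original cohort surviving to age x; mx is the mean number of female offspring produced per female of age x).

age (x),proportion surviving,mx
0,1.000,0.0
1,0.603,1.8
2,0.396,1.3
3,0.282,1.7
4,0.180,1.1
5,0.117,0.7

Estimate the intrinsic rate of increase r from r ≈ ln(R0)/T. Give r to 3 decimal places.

0.426

R0 = Σ lx·mx = 0 + 1.0854 + 0.5148 + 0.4794 + 0.198 + 0.0819 = 2.3595
Σ x·lx·mx = 4.7547; T = 4.7547/2.3595 = 2.01513…
r ≈ ln(R0)/T = ln(2.3595)/2.01513… = 0.426… → 0.426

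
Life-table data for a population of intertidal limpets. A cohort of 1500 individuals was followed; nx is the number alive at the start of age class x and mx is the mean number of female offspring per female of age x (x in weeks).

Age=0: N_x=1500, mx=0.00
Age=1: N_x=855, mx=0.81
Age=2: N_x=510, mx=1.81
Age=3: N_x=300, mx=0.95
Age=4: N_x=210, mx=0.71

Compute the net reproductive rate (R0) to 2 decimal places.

lx = nx/n0 = nx/1500: 1, 0.57, 0.34, 0.2, 0.14
lx·mx by age: 0, 0.4617, 0.6154, 0.19, 0.0994
R0 = Σ lx·mx = 1.3665 → 1.37

1.37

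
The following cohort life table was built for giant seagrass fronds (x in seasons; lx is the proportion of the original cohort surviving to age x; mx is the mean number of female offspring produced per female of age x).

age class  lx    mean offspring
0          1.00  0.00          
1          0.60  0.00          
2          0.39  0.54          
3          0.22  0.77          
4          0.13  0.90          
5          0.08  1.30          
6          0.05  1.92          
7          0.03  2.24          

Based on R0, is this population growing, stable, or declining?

declining

R0 = Σ lx·mx = 0 + 0 + 0.2106 + 0.1694 + 0.117 + 0.104 + 0.096 + 0.0672 = 0.7642
R0 < 1, so the population is declining.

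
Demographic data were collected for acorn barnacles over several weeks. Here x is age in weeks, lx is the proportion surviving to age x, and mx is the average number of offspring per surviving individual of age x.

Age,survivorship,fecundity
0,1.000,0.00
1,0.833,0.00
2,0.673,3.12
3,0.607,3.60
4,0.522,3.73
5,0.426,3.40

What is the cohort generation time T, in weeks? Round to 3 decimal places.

3.357

lx·mx: 0, 0, 2.09976, 2.1852, 1.94706, 1.4484 → R0 = 7.68042
x·lx·mx: 0, 0, 4.19952, 6.5556, 7.78824, 7.242 → Σ = 25.78536
T = 25.78536 / 7.68042 = 3.357285… → 3.357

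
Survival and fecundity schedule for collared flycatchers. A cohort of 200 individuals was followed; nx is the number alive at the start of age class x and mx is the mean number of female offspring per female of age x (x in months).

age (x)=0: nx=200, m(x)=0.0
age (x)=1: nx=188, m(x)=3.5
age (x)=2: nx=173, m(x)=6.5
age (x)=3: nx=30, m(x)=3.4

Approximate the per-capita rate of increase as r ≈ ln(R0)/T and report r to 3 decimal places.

1.316

lx = nx/n0 = nx/200: 1, 0.94, 0.865, 0.15
R0 = Σ lx·mx = 0 + 3.29 + 5.6225 + 0.51 = 9.4225
Σ x·lx·mx = 16.065; T = 16.065/9.4225 = 1.70496…
r ≈ ln(R0)/T = ln(9.4225)/1.70496… = 1.31563… → 1.316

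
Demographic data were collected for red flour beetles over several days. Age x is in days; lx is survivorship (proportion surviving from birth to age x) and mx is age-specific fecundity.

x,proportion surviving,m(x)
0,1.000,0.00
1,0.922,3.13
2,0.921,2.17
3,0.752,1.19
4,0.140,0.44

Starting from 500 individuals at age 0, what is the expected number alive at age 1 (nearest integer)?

Expected survivors = N0 · l_1 = 500 × 0.922 = 461 → 461

461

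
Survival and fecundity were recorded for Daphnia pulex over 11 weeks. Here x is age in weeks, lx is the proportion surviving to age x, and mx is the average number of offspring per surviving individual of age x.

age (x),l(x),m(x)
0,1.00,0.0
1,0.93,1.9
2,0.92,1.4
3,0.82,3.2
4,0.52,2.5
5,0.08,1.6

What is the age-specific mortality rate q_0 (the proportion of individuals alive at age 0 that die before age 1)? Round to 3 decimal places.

0.070

q_0 = (l_0 − l_1) / l_0 = (1 − 0.93) / 1
     = 0.07 / 1 = 0.07 → 0.070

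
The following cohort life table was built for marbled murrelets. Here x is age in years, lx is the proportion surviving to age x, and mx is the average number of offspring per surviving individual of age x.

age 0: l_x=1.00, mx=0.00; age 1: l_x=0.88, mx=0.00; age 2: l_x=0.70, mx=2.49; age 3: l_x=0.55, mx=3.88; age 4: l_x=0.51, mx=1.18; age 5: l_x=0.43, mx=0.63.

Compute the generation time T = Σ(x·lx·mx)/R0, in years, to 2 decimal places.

2.87

lx·mx: 0, 0, 1.743, 2.134, 0.6018, 0.2709 → R0 = 4.7497
x·lx·mx: 0, 0, 3.486, 6.402, 2.4072, 1.3545 → Σ = 13.6497
T = 13.6497 / 4.7497 = 2.873803… → 2.87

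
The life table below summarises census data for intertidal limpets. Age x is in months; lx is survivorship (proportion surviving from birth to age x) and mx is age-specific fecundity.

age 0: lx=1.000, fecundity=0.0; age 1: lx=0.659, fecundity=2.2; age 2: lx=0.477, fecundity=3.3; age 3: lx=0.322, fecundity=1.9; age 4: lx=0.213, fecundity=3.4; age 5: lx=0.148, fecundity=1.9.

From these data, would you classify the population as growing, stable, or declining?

growing

R0 = Σ lx·mx = 0 + 1.4498 + 1.5741 + 0.6118 + 0.7242 + 0.2812 = 4.6411
R0 > 1, so the population is growing.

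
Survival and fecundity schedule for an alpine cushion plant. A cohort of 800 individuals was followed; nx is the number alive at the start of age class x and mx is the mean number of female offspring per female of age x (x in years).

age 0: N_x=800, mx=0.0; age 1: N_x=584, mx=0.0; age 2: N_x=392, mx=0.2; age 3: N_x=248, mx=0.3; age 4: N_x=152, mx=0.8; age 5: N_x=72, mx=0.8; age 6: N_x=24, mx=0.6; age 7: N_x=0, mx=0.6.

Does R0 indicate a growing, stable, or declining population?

lx = nx/n0 = nx/800: 1, 0.73, 0.49, 0.31, 0.19, 0.09, 0.03, 0
R0 = Σ lx·mx = 0 + 0 + 0.098 + 0.093 + 0.152 + 0.072 + 0.018 + 0 = 0.433
R0 < 1, so the population is declining.

declining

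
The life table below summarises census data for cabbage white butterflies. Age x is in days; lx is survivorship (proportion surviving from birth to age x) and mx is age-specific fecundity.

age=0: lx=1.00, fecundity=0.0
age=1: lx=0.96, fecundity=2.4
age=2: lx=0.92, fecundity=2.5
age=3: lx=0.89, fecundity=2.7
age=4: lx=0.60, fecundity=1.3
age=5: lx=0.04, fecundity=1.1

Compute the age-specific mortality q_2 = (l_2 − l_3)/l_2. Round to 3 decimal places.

0.033

q_2 = (l_2 − l_3) / l_2 = (0.92 − 0.89) / 0.92
     = 0.03 / 0.92 = 0.032609… → 0.033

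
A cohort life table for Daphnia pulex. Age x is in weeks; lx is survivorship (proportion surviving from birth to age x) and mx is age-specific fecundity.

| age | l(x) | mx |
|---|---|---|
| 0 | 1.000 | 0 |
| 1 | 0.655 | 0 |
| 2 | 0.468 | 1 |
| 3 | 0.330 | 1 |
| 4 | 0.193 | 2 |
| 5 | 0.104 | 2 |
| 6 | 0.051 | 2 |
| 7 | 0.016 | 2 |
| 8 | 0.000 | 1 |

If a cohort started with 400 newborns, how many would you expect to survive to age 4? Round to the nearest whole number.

Expected survivors = N0 · l_4 = 400 × 0.193 = 77.2 → 77

77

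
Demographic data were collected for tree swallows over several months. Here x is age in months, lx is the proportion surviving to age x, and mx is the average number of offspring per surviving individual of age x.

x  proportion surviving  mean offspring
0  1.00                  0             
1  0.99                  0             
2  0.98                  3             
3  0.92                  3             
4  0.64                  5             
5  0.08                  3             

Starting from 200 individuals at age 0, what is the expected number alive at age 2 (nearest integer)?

196

Expected survivors = N0 · l_2 = 200 × 0.98 = 196 → 196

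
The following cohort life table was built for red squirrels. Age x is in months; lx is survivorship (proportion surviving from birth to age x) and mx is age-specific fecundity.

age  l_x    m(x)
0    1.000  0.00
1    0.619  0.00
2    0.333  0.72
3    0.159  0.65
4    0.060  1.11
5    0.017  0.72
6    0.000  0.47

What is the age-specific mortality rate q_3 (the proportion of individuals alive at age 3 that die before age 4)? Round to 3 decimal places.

q_3 = (l_3 − l_4) / l_3 = (0.159 − 0.06) / 0.159
     = 0.099 / 0.159 = 0.622642… → 0.623

0.623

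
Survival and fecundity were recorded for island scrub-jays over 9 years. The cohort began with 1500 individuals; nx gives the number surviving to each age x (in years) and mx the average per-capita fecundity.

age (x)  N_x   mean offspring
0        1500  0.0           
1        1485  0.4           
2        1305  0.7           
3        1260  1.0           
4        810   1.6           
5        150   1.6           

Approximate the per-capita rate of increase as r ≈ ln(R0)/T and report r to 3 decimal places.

0.360

lx = nx/n0 = nx/1500: 1, 0.99, 0.87, 0.84, 0.54, 0.1
R0 = Σ lx·mx = 0 + 0.396 + 0.609 + 0.84 + 0.864 + 0.16 = 2.869
Σ x·lx·mx = 8.39; T = 8.39/2.869 = 2.92436…
r ≈ ln(R0)/T = ln(2.869)/2.92436… = 0.36041… → 0.360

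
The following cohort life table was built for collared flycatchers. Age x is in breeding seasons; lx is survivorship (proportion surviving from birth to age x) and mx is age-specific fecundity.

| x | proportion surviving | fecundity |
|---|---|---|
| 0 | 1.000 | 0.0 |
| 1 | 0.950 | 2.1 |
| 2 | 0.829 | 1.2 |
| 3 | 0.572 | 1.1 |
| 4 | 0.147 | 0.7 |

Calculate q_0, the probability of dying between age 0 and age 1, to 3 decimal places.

q_0 = (l_0 − l_1) / l_0 = (1 − 0.95) / 1
     = 0.05 / 1 = 0.05 → 0.050

0.050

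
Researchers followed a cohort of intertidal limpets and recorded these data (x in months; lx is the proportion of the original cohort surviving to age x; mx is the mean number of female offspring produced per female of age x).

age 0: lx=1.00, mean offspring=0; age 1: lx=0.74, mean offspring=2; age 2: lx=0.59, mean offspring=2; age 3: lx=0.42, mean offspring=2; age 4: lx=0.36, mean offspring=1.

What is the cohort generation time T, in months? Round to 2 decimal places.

2.02

lx·mx: 0, 1.48, 1.18, 0.84, 0.36 → R0 = 3.86
x·lx·mx: 0, 1.48, 2.36, 2.52, 1.44 → Σ = 7.8
T = 7.8 / 3.86 = 2.020725… → 2.02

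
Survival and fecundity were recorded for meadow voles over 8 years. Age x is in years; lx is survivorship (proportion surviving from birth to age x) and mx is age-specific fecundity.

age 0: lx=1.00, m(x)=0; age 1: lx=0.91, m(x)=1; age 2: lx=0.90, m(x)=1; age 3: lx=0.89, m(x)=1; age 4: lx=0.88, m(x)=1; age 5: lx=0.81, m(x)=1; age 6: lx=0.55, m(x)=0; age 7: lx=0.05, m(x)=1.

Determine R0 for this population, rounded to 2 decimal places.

lx·mx by age: 0, 0.91, 0.9, 0.89, 0.88, 0.81, 0, 0.05
R0 = Σ lx·mx = 4.44 → 4.44

4.44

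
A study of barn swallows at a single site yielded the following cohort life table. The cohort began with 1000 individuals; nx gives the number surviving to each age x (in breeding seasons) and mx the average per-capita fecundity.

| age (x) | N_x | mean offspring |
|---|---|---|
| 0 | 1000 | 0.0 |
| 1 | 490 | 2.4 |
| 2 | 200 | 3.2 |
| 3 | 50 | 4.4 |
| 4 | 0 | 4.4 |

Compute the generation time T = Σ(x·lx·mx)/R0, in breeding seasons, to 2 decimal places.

1.53

lx = nx/n0 = nx/1000: 1, 0.49, 0.2, 0.05, 0
lx·mx: 0, 1.176, 0.64, 0.22, 0 → R0 = 2.036
x·lx·mx: 0, 1.176, 1.28, 0.66, 0 → Σ = 3.116
T = 3.116 / 2.036 = 1.530452… → 1.53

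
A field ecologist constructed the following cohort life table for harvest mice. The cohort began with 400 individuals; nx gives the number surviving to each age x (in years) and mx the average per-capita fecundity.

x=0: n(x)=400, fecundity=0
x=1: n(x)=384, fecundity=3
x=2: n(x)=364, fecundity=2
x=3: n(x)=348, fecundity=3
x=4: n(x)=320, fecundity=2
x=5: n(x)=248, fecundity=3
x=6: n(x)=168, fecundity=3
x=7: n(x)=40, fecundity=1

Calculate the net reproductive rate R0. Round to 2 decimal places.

12.13

lx = nx/n0 = nx/400: 1, 0.96, 0.91, 0.87, 0.8, 0.62, 0.42, 0.1
lx·mx by age: 0, 2.88, 1.82, 2.61, 1.6, 1.86, 1.26, 0.1
R0 = Σ lx·mx = 12.13 → 12.13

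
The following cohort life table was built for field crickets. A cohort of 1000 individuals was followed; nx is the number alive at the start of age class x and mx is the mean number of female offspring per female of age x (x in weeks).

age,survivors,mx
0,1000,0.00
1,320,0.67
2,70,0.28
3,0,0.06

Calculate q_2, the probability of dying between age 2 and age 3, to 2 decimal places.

lx = nx/n0 = nx/1000: 1, 0.32, 0.07, 0
q_2 = (l_2 − l_3) / l_2 = (0.07 − 0) / 0.07
     = 0.07 / 0.07 = 1 → 1.00

1.00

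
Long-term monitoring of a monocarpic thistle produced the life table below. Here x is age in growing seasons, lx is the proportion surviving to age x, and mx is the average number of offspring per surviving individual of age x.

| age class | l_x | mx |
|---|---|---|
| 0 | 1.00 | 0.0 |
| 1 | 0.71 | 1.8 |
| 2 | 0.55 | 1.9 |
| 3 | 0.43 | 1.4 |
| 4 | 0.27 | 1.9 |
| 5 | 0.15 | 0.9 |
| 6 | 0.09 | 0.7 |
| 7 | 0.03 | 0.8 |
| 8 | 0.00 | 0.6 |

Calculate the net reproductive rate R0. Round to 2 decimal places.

lx·mx by age: 0, 1.278, 1.045, 0.602, 0.513, 0.135, 0.063, 0.024, 0
R0 = Σ lx·mx = 3.66 → 3.66

3.66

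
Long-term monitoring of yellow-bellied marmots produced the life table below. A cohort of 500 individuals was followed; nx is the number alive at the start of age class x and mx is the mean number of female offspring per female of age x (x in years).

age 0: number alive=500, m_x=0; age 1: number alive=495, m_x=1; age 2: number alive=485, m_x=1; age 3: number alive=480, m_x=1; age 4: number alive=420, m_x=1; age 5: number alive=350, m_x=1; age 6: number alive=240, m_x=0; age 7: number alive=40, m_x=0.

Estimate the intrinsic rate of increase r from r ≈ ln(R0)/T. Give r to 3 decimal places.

lx = nx/n0 = nx/500: 1, 0.99, 0.97, 0.96, 0.84, 0.7, 0.48, 0.08
R0 = Σ lx·mx = 0 + 0.99 + 0.97 + 0.96 + 0.84 + 0.7 + 0 + 0 = 4.46
Σ x·lx·mx = 12.67; T = 12.67/4.46 = 2.84081…
r ≈ ln(R0)/T = ln(4.46)/2.84081… = 0.52631… → 0.526

0.526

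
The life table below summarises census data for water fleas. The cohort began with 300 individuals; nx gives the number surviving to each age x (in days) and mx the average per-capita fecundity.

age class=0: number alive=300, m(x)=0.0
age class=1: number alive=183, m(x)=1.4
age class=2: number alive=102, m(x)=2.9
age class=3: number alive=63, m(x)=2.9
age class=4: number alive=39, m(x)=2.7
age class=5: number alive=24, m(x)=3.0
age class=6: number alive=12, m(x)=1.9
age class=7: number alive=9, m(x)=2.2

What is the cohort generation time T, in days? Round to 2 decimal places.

2.57

lx = nx/n0 = nx/300: 1, 0.61, 0.34, 0.21, 0.13, 0.08, 0.04, 0.03
lx·mx: 0, 0.854, 0.986, 0.609, 0.351, 0.24, 0.076, 0.066 → R0 = 3.182
x·lx·mx: 0, 0.854, 1.972, 1.827, 1.404, 1.2, 0.456, 0.462 → Σ = 8.175
T = 8.175 / 3.182 = 2.569139… → 2.57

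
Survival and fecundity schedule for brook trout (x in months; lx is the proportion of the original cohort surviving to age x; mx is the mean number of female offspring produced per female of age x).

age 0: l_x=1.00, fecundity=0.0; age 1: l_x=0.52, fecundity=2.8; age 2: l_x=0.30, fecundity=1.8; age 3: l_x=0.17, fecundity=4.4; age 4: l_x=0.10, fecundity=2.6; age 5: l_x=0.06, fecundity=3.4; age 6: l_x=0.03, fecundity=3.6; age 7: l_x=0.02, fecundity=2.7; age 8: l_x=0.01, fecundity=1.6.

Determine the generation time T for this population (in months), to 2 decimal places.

lx·mx: 0, 1.456, 0.54, 0.748, 0.26, 0.204, 0.108, 0.054, 0.016 → R0 = 3.386
x·lx·mx: 0, 1.456, 1.08, 2.244, 1.04, 1.02, 0.648, 0.378, 0.128 → Σ = 7.994
T = 7.994 / 3.386 = 2.360898… → 2.36

2.36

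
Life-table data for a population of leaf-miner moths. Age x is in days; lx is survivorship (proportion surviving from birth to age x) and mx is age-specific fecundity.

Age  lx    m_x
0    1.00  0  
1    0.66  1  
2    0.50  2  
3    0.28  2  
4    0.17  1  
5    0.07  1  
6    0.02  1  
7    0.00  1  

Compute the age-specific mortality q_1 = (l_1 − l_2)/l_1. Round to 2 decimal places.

0.24

q_1 = (l_1 − l_2) / l_1 = (0.66 − 0.5) / 0.66
     = 0.16 / 0.66 = 0.242424… → 0.24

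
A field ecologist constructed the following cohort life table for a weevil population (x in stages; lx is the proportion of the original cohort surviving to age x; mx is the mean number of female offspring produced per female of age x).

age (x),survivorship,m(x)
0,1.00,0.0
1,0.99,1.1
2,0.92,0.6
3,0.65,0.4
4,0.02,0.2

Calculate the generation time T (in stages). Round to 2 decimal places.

lx·mx: 0, 1.089, 0.552, 0.26, 0.004 → R0 = 1.905
x·lx·mx: 0, 1.089, 1.104, 0.78, 0.016 → Σ = 2.989
T = 2.989 / 1.905 = 1.569029… → 1.57

1.57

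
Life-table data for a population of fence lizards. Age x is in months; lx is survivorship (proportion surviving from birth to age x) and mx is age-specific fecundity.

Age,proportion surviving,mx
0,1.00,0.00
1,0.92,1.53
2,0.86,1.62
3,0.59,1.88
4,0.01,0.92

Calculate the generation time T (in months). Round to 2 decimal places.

1.93

lx·mx: 0, 1.4076, 1.3932, 1.1092, 0.0092 → R0 = 3.9192
x·lx·mx: 0, 1.4076, 2.7864, 3.3276, 0.0368 → Σ = 7.5584
T = 7.5584 / 3.9192 = 1.928557… → 1.93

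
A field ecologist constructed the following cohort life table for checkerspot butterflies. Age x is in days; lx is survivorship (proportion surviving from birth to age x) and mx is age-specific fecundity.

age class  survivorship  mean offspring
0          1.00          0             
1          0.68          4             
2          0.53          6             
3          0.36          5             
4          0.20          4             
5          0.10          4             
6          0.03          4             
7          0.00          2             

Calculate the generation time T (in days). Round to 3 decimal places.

lx·mx: 0, 2.72, 3.18, 1.8, 0.8, 0.4, 0.12, 0 → R0 = 9.02
x·lx·mx: 0, 2.72, 6.36, 5.4, 3.2, 2, 0.72, 0 → Σ = 20.4
T = 20.4 / 9.02 = 2.261641… → 2.262

2.262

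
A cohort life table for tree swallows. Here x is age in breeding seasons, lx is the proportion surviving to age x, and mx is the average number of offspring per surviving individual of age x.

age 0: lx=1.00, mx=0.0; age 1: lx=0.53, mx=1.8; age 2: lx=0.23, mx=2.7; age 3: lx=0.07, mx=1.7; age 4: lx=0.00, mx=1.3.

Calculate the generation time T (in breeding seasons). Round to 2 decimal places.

1.51

lx·mx: 0, 0.954, 0.621, 0.119, 0 → R0 = 1.694
x·lx·mx: 0, 0.954, 1.242, 0.357, 0 → Σ = 2.553
T = 2.553 / 1.694 = 1.507084… → 1.51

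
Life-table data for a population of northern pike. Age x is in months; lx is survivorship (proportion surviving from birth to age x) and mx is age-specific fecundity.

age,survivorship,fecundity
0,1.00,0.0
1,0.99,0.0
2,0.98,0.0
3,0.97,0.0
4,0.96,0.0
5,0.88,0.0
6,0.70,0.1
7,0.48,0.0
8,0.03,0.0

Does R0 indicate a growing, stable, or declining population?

R0 = Σ lx·mx = 0 + 0 + 0 + 0 + 0 + 0 + 0.07 + 0 + 0 = 0.07
R0 < 1, so the population is declining.

declining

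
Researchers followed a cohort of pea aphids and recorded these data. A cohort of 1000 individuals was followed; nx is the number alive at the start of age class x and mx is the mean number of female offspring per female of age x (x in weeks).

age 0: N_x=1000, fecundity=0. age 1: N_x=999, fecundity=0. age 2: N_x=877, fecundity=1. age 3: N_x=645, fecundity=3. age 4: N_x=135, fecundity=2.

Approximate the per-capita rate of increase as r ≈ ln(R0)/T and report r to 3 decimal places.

lx = nx/n0 = nx/1000: 1, 0.999, 0.877, 0.645, 0.135
R0 = Σ lx·mx = 0 + 0 + 0.877 + 1.935 + 0.27 = 3.082
Σ x·lx·mx = 8.639; T = 8.639/3.082 = 2.80305…
r ≈ ln(R0)/T = ln(3.082)/2.80305… = 0.40156… → 0.402

0.402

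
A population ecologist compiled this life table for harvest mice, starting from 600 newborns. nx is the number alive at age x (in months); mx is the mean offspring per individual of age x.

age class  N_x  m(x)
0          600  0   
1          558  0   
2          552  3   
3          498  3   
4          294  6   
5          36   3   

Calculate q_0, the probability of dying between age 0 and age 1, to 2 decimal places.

0.07

lx = nx/n0 = nx/600: 1, 0.93, 0.92, 0.83, 0.49, 0.06
q_0 = (l_0 − l_1) / l_0 = (1 − 0.93) / 1
     = 0.07 / 1 = 0.07 → 0.07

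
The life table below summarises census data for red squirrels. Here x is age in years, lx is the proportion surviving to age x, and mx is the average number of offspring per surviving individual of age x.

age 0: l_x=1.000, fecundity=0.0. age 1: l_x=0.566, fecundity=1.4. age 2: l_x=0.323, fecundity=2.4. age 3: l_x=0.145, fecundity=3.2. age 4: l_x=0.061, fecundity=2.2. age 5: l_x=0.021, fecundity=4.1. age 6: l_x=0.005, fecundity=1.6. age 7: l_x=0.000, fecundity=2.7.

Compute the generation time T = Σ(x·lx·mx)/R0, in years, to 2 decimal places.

2.10

lx·mx: 0, 0.7924, 0.7752, 0.464, 0.1342, 0.0861, 0.008, 0 → R0 = 2.2599
x·lx·mx: 0, 0.7924, 1.5504, 1.392, 0.5368, 0.4305, 0.048, 0 → Σ = 4.7501
T = 4.7501 / 2.2599 = 2.101907… → 2.10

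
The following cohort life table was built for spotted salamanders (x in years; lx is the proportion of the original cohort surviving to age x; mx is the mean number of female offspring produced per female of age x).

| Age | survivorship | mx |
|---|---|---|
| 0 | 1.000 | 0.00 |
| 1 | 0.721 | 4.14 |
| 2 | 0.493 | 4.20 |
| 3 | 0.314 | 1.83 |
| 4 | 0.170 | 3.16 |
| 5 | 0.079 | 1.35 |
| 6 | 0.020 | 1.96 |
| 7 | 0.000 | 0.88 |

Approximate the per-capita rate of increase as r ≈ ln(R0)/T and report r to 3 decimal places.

0.989

R0 = Σ lx·mx = 0 + 2.98494 + 2.0706 + 0.57462 + 0.5372 + 0.10665 + 0.0392 + 0 = 6.31321
Σ x·lx·mx = 11.76725; T = 11.76725/6.31321 = 1.86391…
r ≈ ln(R0)/T = ln(6.31321)/1.86391… = 0.98859… → 0.989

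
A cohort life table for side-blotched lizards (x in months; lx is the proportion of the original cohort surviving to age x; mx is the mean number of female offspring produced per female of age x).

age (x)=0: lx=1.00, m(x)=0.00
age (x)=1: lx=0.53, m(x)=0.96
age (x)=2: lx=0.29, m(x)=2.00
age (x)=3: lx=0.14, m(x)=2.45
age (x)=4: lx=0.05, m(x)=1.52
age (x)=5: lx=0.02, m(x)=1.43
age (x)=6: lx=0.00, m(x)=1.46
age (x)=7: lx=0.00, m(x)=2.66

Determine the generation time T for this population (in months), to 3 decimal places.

2.047

lx·mx: 0, 0.5088, 0.58, 0.343, 0.076, 0.0286, 0, 0 → R0 = 1.5364
x·lx·mx: 0, 0.5088, 1.16, 1.029, 0.304, 0.143, 0, 0 → Σ = 3.1448
T = 3.1448 / 1.5364 = 2.046863… → 2.047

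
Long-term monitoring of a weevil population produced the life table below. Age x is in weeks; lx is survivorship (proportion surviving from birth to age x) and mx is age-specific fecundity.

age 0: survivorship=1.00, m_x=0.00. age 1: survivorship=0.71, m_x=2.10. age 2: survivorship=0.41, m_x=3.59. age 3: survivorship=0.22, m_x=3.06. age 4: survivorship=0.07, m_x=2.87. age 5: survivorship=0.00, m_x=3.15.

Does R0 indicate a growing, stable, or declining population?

growing

R0 = Σ lx·mx = 0 + 1.491 + 1.4719 + 0.6732 + 0.2009 + 0 = 3.837
R0 > 1, so the population is growing.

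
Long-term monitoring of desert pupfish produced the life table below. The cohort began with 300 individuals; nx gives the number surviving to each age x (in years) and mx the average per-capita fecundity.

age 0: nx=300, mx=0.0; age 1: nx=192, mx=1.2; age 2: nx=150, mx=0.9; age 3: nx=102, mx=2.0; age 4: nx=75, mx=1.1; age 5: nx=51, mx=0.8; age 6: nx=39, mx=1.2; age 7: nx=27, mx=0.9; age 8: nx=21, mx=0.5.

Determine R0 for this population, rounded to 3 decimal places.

2.581

lx = nx/n0 = nx/300: 1, 0.64, 0.5, 0.34, 0.25, 0.17, 0.13, 0.09, 0.07
lx·mx by age: 0, 0.768, 0.45, 0.68, 0.275, 0.136, 0.156, 0.081, 0.035
R0 = Σ lx·mx = 2.581 → 2.581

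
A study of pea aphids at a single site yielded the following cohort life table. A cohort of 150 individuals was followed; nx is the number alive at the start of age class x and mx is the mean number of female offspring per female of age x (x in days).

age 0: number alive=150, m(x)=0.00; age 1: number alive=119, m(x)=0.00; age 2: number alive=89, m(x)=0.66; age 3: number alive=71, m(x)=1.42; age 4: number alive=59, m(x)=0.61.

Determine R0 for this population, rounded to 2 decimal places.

lx = nx/n0 = nx/150: 1, 0.79333…, 0.59333…, 0.47333…, 0.39333…
lx·mx by age: 0, 0, 0.3916…, 0.672133…, 0.239933…
R0 = Σ lx·mx = 1.303667… → 1.30

1.30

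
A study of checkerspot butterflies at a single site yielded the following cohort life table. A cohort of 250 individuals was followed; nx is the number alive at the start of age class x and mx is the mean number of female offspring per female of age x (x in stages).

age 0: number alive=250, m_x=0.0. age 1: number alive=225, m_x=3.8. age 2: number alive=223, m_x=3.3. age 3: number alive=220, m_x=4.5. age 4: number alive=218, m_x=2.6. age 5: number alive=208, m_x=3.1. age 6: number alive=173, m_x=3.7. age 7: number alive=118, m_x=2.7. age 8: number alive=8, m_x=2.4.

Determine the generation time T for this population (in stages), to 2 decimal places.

lx = nx/n0 = nx/250: 1, 0.9, 0.892, 0.88, 0.872, 0.832, 0.692, 0.472, 0.032
lx·mx: 0, 3.42, 2.9436, 3.96, 2.2672, 2.5792, 2.5604, 1.2744, 0.0768 → R0 = 19.0816
x·lx·mx: 0, 3.42, 5.8872, 11.88, 9.0688, 12.896, 15.3624, 8.9208, 0.6144 → Σ = 68.0496
T = 68.0496 / 19.0816 = 3.566242… → 3.57

3.57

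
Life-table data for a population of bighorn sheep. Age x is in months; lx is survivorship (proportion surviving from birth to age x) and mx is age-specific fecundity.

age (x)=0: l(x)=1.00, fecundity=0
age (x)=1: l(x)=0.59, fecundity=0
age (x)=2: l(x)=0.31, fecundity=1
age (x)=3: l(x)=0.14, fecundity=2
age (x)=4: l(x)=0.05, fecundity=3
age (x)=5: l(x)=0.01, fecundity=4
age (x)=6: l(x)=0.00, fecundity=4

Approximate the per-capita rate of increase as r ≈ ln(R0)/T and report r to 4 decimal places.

R0 = Σ lx·mx = 0 + 0 + 0.31 + 0.28 + 0.15 + 0.04 + 0 = 0.78
Σ x·lx·mx = 2.26; T = 2.26/0.78 = 2.89744…
r ≈ ln(R0)/T = ln(0.78)/2.89744… = -0.085752… → -0.0858

-0.0858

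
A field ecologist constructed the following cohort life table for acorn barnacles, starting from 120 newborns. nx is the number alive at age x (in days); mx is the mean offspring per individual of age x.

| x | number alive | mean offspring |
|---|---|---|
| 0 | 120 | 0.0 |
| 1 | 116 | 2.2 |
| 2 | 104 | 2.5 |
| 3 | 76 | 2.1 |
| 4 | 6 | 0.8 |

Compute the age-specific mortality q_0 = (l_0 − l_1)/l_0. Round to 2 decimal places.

lx = nx/n0 = nx/120: 1, 0.96667…, 0.86667…, 0.63333…, 0.05
q_0 = (l_0 − l_1) / l_0 = (1 − 0.966667…) / 1
     = 0.033333… / 1 = 0.033333… → 0.03

0.03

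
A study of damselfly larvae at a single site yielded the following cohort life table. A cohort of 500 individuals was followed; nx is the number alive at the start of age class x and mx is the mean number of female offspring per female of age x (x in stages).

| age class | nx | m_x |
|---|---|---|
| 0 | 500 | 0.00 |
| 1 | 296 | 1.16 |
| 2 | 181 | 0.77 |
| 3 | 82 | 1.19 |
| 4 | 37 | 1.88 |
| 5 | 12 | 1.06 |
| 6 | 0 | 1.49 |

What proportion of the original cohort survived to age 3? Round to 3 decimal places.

l_3 = n_3/n_0 = 82/500 = 0.164 → 0.164

0.164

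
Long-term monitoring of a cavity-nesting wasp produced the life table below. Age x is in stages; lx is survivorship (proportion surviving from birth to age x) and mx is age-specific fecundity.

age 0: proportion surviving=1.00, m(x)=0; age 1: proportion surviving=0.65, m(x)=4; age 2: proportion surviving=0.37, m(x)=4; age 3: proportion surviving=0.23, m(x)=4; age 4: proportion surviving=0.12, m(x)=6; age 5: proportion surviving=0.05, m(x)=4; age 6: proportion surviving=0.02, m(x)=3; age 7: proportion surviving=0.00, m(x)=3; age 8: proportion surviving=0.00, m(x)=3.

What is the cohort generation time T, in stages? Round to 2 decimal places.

2.10

lx·mx: 0, 2.6, 1.48, 0.92, 0.72, 0.2, 0.06, 0, 0 → R0 = 5.98
x·lx·mx: 0, 2.6, 2.96, 2.76, 2.88, 1, 0.36, 0, 0 → Σ = 12.56
T = 12.56 / 5.98 = 2.100334… → 2.10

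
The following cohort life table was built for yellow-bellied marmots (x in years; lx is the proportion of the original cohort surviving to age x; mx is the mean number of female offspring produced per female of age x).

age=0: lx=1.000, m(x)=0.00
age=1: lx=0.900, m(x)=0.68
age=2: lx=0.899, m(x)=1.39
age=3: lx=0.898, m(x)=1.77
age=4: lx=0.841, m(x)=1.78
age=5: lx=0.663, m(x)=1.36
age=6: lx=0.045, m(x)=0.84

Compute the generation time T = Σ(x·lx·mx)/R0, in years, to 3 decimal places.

3.160

lx·mx: 0, 0.612, 1.24961, 1.58946, 1.49698, 0.90168, 0.0378 → R0 = 5.88753
x·lx·mx: 0, 0.612, 2.49922, 4.76838, 5.98792, 4.5084, 0.2268 → Σ = 18.60272
T = 18.60272 / 5.88753 = 3.159682… → 3.160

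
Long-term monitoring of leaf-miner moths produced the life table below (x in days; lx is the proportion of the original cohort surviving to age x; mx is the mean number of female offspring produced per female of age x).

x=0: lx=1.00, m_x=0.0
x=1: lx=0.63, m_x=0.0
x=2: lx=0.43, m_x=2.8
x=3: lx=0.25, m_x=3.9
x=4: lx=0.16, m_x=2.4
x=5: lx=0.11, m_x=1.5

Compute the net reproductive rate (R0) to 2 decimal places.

2.73

lx·mx by age: 0, 0, 1.204, 0.975, 0.384, 0.165
R0 = Σ lx·mx = 2.728 → 2.73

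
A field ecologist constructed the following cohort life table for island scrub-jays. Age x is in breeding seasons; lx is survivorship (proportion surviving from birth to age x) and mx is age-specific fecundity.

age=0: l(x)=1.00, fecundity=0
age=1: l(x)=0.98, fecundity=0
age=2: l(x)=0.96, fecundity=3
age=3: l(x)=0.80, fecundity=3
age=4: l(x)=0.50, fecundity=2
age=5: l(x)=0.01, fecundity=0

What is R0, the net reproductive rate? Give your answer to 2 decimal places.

lx·mx by age: 0, 0, 2.88, 2.4, 1, 0
R0 = Σ lx·mx = 6.28 → 6.28

6.28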